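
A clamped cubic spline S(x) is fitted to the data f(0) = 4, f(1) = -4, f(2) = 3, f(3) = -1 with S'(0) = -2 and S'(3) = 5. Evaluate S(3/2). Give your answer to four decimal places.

-0.7083

With m_i denoting the second derivative at x_i, h_i = 1, 1, 1, and Δ_i = (y_(i+1) − y_i)/h_i = -8, 7, -4:
  1·m_0 + 4·m_1 + 1·m_2 = 6(Δ_1 - Δ_0) = 90
  1·m_1 + 4·m_2 + 1·m_3 = 6(Δ_2 - Δ_1) = -66
Clamped end conditions give two more equations: 2h_0·m_0 + h_0·m_1 = 6(Δ_0 - S'(0)) = -36 and h_2·m_2 + 2h_2·m_3 = 6(S'(3) - Δ_2) = 54.
Forward elimination and back-substitution give m_0 = -584/15, m_1 = 628/15, m_2 = -578/15, m_3 = 694/15.
On [1, 2], S(x) = -4 - 8/15·(x - 1) + 314/15·(x - 1)² - 67/5·(x - 1)³.
With (x - 1) = 1/2: S(3/2) = -17/24.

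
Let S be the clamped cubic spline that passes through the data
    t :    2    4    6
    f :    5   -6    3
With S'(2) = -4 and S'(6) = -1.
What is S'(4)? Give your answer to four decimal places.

Write σ_i for S''(x_i). With h_i = 2, 2 and divided differences Δ_i = -11/2, 9/2, the continuity of S' gives the tridiagonal system
  2·σ_0 + 8·σ_1 + 2·σ_2 = 6(Δ_1 - Δ_0) = 60
Clamped end conditions give two more equations: 2h_0·σ_0 + h_0·σ_1 = 6(Δ_0 - S'(2)) = -9 and h_1·σ_1 + 2h_1·σ_2 = 6(S'(6) - Δ_1) = -33.
Hence σ_0 = -9, σ_1 = 27/2, σ_2 = -15.
On [4, 6], S'(t) = b_1 + 2c_1·(t - 4) + 3d_1·(t - 4)² with b_1 = Δ_1 - h_1(2σ_1 + σ_2)/6 = 1/2, c_1 = σ_1/2 = 27/4, d_1 = (σ_2 - σ_1)/(6h_1) = -19/8. So S'(4) = 1/2.

0.5000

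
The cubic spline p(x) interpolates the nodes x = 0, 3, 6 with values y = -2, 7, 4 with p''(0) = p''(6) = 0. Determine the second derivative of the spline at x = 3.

-2

Put σ_i = p'' at the i-th knot. Here h = (3, 3) and Δ = (3, -1), so the interior equations h_(i-1)·σ_(i-1) + 2(h_(i-1)+h_i)·σ_i + h_i·σ_(i+1) = 6(Δ_i − Δ_(i-1)) read
  3·σ_0 + 12·σ_1 + 3·σ_2 = 6(Δ_1 - Δ_0) = -24
Natural end conditions: σ_0 = σ_2 = 0.
Solving the tridiagonal system: σ_0 = 0, σ_1 = -2, σ_2 = 0.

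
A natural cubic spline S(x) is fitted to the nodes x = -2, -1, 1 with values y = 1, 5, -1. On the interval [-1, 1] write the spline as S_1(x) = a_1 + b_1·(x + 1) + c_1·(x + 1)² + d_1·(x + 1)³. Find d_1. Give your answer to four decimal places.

0.5833

With m_i denoting the second derivative at x_i, h_i = 1, 2, and Δ_i = (y_(i+1) − y_i)/h_i = 4, -3:
  1·m_0 + 6·m_1 + 2·m_2 = 6(Δ_1 - Δ_0) = -42
Natural end conditions: m_0 = m_2 = 0.
Forward elimination and back-substitution give m_0 = 0, m_1 = -7, m_2 = 0.
On [-1, 1], with S_1(x) = a_1 + b_1·(x + 1) + c_1·(x + 1)² + d_1·(x + 1)³: c_1 = m_1/2 = -7/2, d_1 = (m_2 - m_1)/(6h_1) = 7/12, b_1 = Δ_1 - h_1(2m_1 + m_2)/6 = 5/3.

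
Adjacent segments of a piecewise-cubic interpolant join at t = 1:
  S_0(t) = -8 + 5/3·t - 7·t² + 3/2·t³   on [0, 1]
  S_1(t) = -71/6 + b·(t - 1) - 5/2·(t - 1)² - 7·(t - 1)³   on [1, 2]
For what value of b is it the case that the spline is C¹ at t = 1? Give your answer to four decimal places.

-7.8333

S_0'(t) = 5/3 - 14·t + 9/2·t², so S_0'(1) = -47/6. On the right, S_1'(1) = b, so b = -47/6.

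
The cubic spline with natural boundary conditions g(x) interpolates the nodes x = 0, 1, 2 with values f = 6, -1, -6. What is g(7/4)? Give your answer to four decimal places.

Put M_i = g'' at the i-th knot. Here h = (1, 1) and Δ = (-7, -5), so the interior equations h_(i-1)·M_(i-1) + 2(h_(i-1)+h_i)·M_i + h_i·M_(i+1) = 6(Δ_i − Δ_(i-1)) read
  1·M_0 + 4·M_1 + 1·M_2 = 6(Δ_1 - Δ_0) = 12
Natural end conditions: M_0 = M_2 = 0.
Solving: M_0 = 0, M_1 = 3, M_2 = 0.
On [1, 2], g(x) = -1 - 6·(x - 1) + 3/2·(x - 1)² - 1/2·(x - 1)³.
With (x - 1) = 3/4: g(7/4) = -623/128.

-4.8672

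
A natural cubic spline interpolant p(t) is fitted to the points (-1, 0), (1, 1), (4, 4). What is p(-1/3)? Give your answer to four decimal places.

Put σ_i = p'' at the i-th knot. Here h = (2, 3) and Δ = (1/2, 1), so the interior equations h_(i-1)·σ_(i-1) + 2(h_(i-1)+h_i)·σ_i + h_i·σ_(i+1) = 6(Δ_i − Δ_(i-1)) read
  2·σ_0 + 10·σ_1 + 3·σ_2 = 6(Δ_1 - Δ_0) = 3
Natural end conditions: σ_0 = σ_2 = 0.
Hence σ_0 = 0, σ_1 = 3/10, σ_2 = 0.
On [-1, 1], p(t) = 0 + 2/5·(t + 1) + 0·(t + 1)² + 1/40·(t + 1)³.
With (t + 1) = 2/3: p(-1/3) = 37/135.

0.2741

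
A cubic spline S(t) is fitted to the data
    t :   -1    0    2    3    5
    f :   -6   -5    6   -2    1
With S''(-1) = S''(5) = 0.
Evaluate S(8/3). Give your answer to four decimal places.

Write m_i for S''(x_i). With h_i = 1, 2, 1, 2 and divided differences Δ_i = 1, 11/2, -8, 3/2, the continuity of S' gives the tridiagonal system
  1·m_0 + 6·m_1 + 2·m_2 = 6(Δ_1 - Δ_0) = 27
  2·m_1 + 6·m_2 + 1·m_3 = 6(Δ_2 - Δ_1) = -81
  1·m_2 + 6·m_3 + 2·m_4 = 6(Δ_3 - Δ_2) = 57
Natural end conditions: m_0 = m_4 = 0.
Solving the tridiagonal system: m_0 = 0, m_1 = 677/62, m_2 = -597/31, m_3 = 394/31, m_4 = 0.
On [2, 3], S(t) = 6 - 344/93·(t - 2) - 597/62·(t - 2)² + 991/186·(t - 2)³.
With (t - 2) = 2/3: S(8/3) = 2092/2511.

0.8331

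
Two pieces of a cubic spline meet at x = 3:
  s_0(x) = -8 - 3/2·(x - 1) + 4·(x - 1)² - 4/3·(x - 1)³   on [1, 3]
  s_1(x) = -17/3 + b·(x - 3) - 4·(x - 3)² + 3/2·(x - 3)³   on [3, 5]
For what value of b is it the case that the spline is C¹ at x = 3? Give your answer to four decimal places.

-1.5000

s_0'(x) = -3/2 + 8·(x - 1) - 4·(x - 1)², so s_0'(3) = -3/2. On the right, s_1'(3) = b, so b = -3/2.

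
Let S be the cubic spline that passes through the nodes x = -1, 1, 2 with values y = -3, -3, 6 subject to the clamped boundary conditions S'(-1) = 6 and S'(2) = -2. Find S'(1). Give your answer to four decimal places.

8.6667

With m_i denoting the second derivative at x_i, h_i = 2, 1, and Δ_i = (y_(i+1) − y_i)/h_i = 0, 9:
  2·m_0 + 6·m_1 + 1·m_2 = 6(Δ_1 - Δ_0) = 54
Clamped end conditions give two more equations: 2h_0·m_0 + h_0·m_1 = 6(Δ_0 - S'(-1)) = -36 and h_1·m_1 + 2h_1·m_2 = 6(S'(2) - Δ_1) = -66.
Solving: m_0 = -62/3, m_1 = 70/3, m_2 = -134/3.
On [1, 2], S'(x) = b_1 + 2c_1·(x - 1) + 3d_1·(x - 1)² with b_1 = Δ_1 - h_1(2m_1 + m_2)/6 = 26/3, c_1 = m_1/2 = 35/3, d_1 = (m_2 - m_1)/(6h_1) = -34/3. So S'(1) = 26/3.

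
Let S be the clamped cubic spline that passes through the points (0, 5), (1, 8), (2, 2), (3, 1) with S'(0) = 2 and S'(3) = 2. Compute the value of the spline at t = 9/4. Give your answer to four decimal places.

Let M_i = S''(x_i). Step sizes h_i = 1, 1, 1; slopes of the chords Δ_i = (y_(i+1) - y_i)/h_i = 3, -6, -1.
  1·M_0 + 4·M_1 + 1·M_2 = 6(Δ_1 - Δ_0) = -54
  1·M_1 + 4·M_2 + 1·M_3 = 6(Δ_2 - Δ_1) = 30
Clamped end conditions give two more equations: 2h_0·M_0 + h_0·M_1 = 6(Δ_0 - S'(0)) = 6 and h_2·M_2 + 2h_2·M_3 = 6(S'(3) - Δ_2) = 18.
Solving: M_0 = 64/5, M_1 = -98/5, M_2 = 58/5, M_3 = 16/5.
On [2, 3], S(t) = 2 - 27/5·(t - 2) + 29/5·(t - 2)² - 7/5·(t - 2)³.
With (t - 2) = 1/4: S(9/4) = 317/320.

0.9906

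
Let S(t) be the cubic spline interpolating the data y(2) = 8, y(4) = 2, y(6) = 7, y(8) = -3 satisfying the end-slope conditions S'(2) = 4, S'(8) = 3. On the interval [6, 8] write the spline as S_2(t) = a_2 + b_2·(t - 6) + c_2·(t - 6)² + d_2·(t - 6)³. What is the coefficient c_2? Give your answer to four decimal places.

Put M_i = S'' at the i-th knot. Here h = (2, 2, 2) and Δ = (-3, 5/2, -5), so the interior equations h_(i-1)·M_(i-1) + 2(h_(i-1)+h_i)·M_i + h_i·M_(i+1) = 6(Δ_i − Δ_(i-1)) read
  2·M_0 + 8·M_1 + 2·M_2 = 6(Δ_1 - Δ_0) = 33
  2·M_1 + 8·M_2 + 2·M_3 = 6(Δ_2 - Δ_1) = -45
Clamped end conditions give two more equations: 2h_0·M_0 + h_0·M_1 = 6(Δ_0 - S'(2)) = -42 and h_2·M_2 + 2h_2·M_3 = 6(S'(8) - Δ_2) = 48.
Solving the tridiagonal system: M_0 = -487/30, M_1 = 172/15, M_2 = -197/15, M_3 = 557/30.
On [6, 8], with S_2(t) = a_2 + b_2·(t - 6) + c_2·(t - 6)² + d_2·(t - 6)³: c_2 = M_2/2 = -197/30, d_2 = (M_3 - M_2)/(6h_2) = 317/120, b_2 = Δ_2 - h_2(2M_2 + M_3)/6 = -73/30.

-6.5667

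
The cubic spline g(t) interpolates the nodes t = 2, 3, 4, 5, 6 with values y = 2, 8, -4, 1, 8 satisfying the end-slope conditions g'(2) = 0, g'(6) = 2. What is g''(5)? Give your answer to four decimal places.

Put m_i = g'' at the i-th knot. Here h = (1, 1, 1, 1) and Δ = (6, -12, 5, 7), so the interior equations h_(i-1)·m_(i-1) + 2(h_(i-1)+h_i)·m_i + h_i·m_(i+1) = 6(Δ_i − Δ_(i-1)) read
  1·m_0 + 4·m_1 + 1·m_2 = 6(Δ_1 - Δ_0) = -108
  1·m_1 + 4·m_2 + 1·m_3 = 6(Δ_2 - Δ_1) = 102
  1·m_2 + 4·m_3 + 1·m_4 = 6(Δ_3 - Δ_2) = 12
Clamped end conditions give two more equations: 2h_0·m_0 + h_0·m_1 = 6(Δ_0 - g'(2)) = 36 and h_3·m_3 + 2h_3·m_4 = 6(g'(6) - Δ_3) = -30.
Forward elimination and back-substitution give m_0 = 290/7, m_1 = -328/7, m_2 = 38, m_3 = -22/7, m_4 = -94/7.

-3.1429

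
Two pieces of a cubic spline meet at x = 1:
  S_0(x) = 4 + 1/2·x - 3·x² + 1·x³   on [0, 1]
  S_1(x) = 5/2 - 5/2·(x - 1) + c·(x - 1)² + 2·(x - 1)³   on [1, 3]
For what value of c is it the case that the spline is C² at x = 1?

S_0''(x) = -6 + 6·x, so S_0''(1) = 0. On the right, S_1''(1) = 2c, so c = 0.

0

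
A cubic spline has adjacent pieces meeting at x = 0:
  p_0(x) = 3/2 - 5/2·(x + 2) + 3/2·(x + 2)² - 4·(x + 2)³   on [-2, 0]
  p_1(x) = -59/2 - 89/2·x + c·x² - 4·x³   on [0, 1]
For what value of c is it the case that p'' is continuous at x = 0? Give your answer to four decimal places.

-22.5000

p_0''(x) = 3 - 24·(x + 2), so p_0''(0) = -45. On the right, p_1''(0) = 2c, so c = -45/2.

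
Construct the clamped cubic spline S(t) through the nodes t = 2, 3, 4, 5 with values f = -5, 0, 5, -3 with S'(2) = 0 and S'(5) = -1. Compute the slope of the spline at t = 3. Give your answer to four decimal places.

8.5333

With M_i denoting the second derivative at x_i, h_i = 1, 1, 1, and Δ_i = (y_(i+1) − y_i)/h_i = 5, 5, -8:
  1·M_0 + 4·M_1 + 1·M_2 = 6(Δ_1 - Δ_0) = 0
  1·M_1 + 4·M_2 + 1·M_3 = 6(Δ_2 - Δ_1) = -78
Clamped end conditions give two more equations: 2h_0·M_0 + h_0·M_1 = 6(Δ_0 - S'(2)) = 30 and h_2·M_2 + 2h_2·M_3 = 6(S'(5) - Δ_2) = 42.
Forward elimination and back-substitution give M_0 = 194/15, M_1 = 62/15, M_2 = -442/15, M_3 = 536/15.
On [3, 4], S'(t) = b_1 + 2c_1·(t - 3) + 3d_1·(t - 3)² with b_1 = Δ_1 - h_1(2M_1 + M_2)/6 = 128/15, c_1 = M_1/2 = 31/15, d_1 = (M_2 - M_1)/(6h_1) = -28/5. So S'(3) = 128/15.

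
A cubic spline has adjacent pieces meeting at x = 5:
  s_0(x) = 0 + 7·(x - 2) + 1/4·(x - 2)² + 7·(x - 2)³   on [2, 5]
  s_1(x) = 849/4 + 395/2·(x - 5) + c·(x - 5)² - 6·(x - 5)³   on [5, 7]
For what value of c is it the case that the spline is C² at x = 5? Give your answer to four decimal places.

s_0''(x) = 1/2 + 42·(x - 2), so s_0''(5) = 253/2. On the right, s_1''(5) = 2c, so c = 253/4.

63.2500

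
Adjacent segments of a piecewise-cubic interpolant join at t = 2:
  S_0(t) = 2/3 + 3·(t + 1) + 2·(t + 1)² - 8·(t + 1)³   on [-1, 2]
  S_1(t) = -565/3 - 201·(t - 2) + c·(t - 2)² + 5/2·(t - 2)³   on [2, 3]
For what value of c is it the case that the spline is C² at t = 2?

-70

S_0''(t) = 4 - 48·(t + 1), so S_0''(2) = -140. On the right, S_1''(2) = 2c, so c = -70.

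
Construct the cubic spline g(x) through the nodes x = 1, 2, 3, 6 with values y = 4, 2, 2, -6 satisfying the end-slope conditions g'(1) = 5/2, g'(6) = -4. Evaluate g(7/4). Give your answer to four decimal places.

Put M_i = g'' at the i-th knot. Here h = (1, 1, 3) and Δ = (-2, 0, -8/3), so the interior equations h_(i-1)·M_(i-1) + 2(h_(i-1)+h_i)·M_i + h_i·M_(i+1) = 6(Δ_i − Δ_(i-1)) read
  1·M_0 + 4·M_1 + 1·M_2 = 6(Δ_1 - Δ_0) = 12
  1·M_1 + 8·M_2 + 3·M_3 = 6(Δ_2 - Δ_1) = -16
Clamped end conditions give two more equations: 2h_0·M_0 + h_0·M_1 = 6(Δ_0 - g'(1)) = -27 and h_2·M_2 + 2h_2·M_3 = 6(g'(6) - Δ_2) = -8.
Solving the tridiagonal system: M_0 = -510/29, M_1 = 237/29, M_2 = -90/29, M_3 = 19/87.
On [1, 2], g(x) = 4 + 5/2·(x - 1) - 255/29·(x - 1)² + 249/58·(x - 1)³.
With (x - 1) = 3/4: g(7/4) = 10171/3712.

2.7400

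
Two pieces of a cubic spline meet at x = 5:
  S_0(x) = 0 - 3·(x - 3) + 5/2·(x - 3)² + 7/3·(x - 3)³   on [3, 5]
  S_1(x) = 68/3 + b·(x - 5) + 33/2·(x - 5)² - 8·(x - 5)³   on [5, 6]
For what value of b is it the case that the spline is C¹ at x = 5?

S_0'(x) = -3 + 5·(x - 3) + 7·(x - 3)², so S_0'(5) = 35. On the right, S_1'(5) = b, so b = 35.

35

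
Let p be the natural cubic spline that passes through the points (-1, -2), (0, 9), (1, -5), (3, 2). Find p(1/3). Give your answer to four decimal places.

5.8068

Put σ_i = p'' at the i-th knot. Here h = (1, 1, 2) and Δ = (11, -14, 7/2), so the interior equations h_(i-1)·σ_(i-1) + 2(h_(i-1)+h_i)·σ_i + h_i·σ_(i+1) = 6(Δ_i − Δ_(i-1)) read
  1·σ_0 + 4·σ_1 + 1·σ_2 = 6(Δ_1 - Δ_0) = -150
  1·σ_1 + 6·σ_2 + 2·σ_3 = 6(Δ_2 - Δ_1) = 105
Natural end conditions: σ_0 = σ_3 = 0.
Solving: σ_0 = 0, σ_1 = -1005/23, σ_2 = 570/23, σ_3 = 0.
On [0, 1], p(x) = 9 - 82/23·x - 1005/46·x² + 525/46·x³.
With x = 1/3: p(1/3) = 1202/207.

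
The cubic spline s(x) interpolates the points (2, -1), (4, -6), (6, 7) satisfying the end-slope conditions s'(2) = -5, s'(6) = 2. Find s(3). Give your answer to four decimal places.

-5.6875

Write M_i for s''(x_i). With h_i = 2, 2 and divided differences Δ_i = -5/2, 13/2, the continuity of s' gives the tridiagonal system
  2·M_0 + 8·M_1 + 2·M_2 = 6(Δ_1 - Δ_0) = 54
Clamped end conditions give two more equations: 2h_0·M_0 + h_0·M_1 = 6(Δ_0 - s'(2)) = 15 and h_1·M_1 + 2h_1·M_2 = 6(s'(6) - Δ_1) = -27.
Forward elimination and back-substitution give M_0 = -5/4, M_1 = 10, M_2 = -47/4.
On [2, 4], s(x) = -1 - 5·(x - 2) - 5/8·(x - 2)² + 15/16·(x - 2)³.
With (x - 2) = 1: s(3) = -91/16.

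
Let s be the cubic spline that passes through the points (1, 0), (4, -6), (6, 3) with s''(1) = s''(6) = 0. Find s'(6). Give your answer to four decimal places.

5.8000

With M_i denoting the second derivative at x_i, h_i = 3, 2, and Δ_i = (y_(i+1) − y_i)/h_i = -2, 9/2:
  3·M_0 + 10·M_1 + 2·M_2 = 6(Δ_1 - Δ_0) = 39
Natural end conditions: M_0 = M_2 = 0.
Forward elimination and back-substitution give M_0 = 0, M_1 = 39/10, M_2 = 0.
On [4, 6], s'(x) = b_1 + 2c_1·(x - 4) + 3d_1·(x - 4)² with b_1 = Δ_1 - h_1(2M_1 + M_2)/6 = 19/10, c_1 = M_1/2 = 39/20, d_1 = (M_2 - M_1)/(6h_1) = -13/40. So s'(6) = 29/5.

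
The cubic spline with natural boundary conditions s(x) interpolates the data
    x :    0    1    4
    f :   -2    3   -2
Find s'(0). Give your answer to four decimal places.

With M_i denoting the second derivative at x_i, h_i = 1, 3, and Δ_i = (y_(i+1) − y_i)/h_i = 5, -5/3:
  1·M_0 + 8·M_1 + 3·M_2 = 6(Δ_1 - Δ_0) = -40
Natural end conditions: M_0 = M_2 = 0.
Hence M_0 = 0, M_1 = -5, M_2 = 0.
On [0, 1], s'(x) = b_0 + 2c_0·x + 3d_0·x² with b_0 = Δ_0 - h_0(2M_0 + M_1)/6 = 35/6, c_0 = M_0/2 = 0, d_0 = (M_1 - M_0)/(6h_0) = -5/6. So s'(0) = 35/6.

5.8333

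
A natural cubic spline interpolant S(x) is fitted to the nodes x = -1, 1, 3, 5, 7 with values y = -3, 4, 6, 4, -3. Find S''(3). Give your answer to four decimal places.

-0.6429

Let M_i = S''(x_i). Step sizes h_i = 2, 2, 2, 2; slopes of the chords Δ_i = (y_(i+1) - y_i)/h_i = 7/2, 1, -1, -7/2.
  2·M_0 + 8·M_1 + 2·M_2 = 6(Δ_1 - Δ_0) = -15
  2·M_1 + 8·M_2 + 2·M_3 = 6(Δ_2 - Δ_1) = -12
  2·M_2 + 8·M_3 + 2·M_4 = 6(Δ_3 - Δ_2) = -15
Natural end conditions: M_0 = M_4 = 0.
Hence M_0 = 0, M_1 = -12/7, M_2 = -9/14, M_3 = -12/7, M_4 = 0.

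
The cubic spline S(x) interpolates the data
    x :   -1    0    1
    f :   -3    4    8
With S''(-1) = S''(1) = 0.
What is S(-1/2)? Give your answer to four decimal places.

Put m_i = S'' at the i-th knot. Here h = (1, 1) and Δ = (7, 4), so the interior equations h_(i-1)·m_(i-1) + 2(h_(i-1)+h_i)·m_i + h_i·m_(i+1) = 6(Δ_i − Δ_(i-1)) read
  1·m_0 + 4·m_1 + 1·m_2 = 6(Δ_1 - Δ_0) = -18
Natural end conditions: m_0 = m_2 = 0.
Solving: m_0 = 0, m_1 = -9/2, m_2 = 0.
On [-1, 0], S(x) = -3 + 31/4·(x + 1) + 0·(x + 1)² - 3/4·(x + 1)³.
With (x + 1) = 1/2: S(-1/2) = 25/32.

0.7813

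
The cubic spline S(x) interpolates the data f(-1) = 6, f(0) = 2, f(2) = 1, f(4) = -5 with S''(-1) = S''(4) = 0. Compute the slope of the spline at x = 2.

Write σ_i for S''(x_i). With h_i = 1, 2, 2 and divided differences Δ_i = -4, -1/2, -3, the continuity of S' gives the tridiagonal system
  1·σ_0 + 6·σ_1 + 2·σ_2 = 6(Δ_1 - Δ_0) = 21
  2·σ_1 + 8·σ_2 + 2·σ_3 = 6(Δ_2 - Δ_1) = -15
Natural end conditions: σ_0 = σ_3 = 0.
Forward elimination and back-substitution give σ_0 = 0, σ_1 = 9/2, σ_2 = -3, σ_3 = 0.
On [2, 4], S'(x) = b_2 + 2c_2·(x - 2) + 3d_2·(x - 2)² with b_2 = Δ_2 - h_2(2σ_2 + σ_3)/6 = -1, c_2 = σ_2/2 = -3/2, d_2 = (σ_3 - σ_2)/(6h_2) = 1/4. So S'(2) = -1.

-1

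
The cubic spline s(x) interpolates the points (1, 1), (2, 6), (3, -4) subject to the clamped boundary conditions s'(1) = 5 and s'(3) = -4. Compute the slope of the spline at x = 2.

-4

Write σ_i for s''(x_i). With h_i = 1, 1 and divided differences Δ_i = 5, -10, the continuity of s' gives the tridiagonal system
  1·σ_0 + 4·σ_1 + 1·σ_2 = 6(Δ_1 - Δ_0) = -90
Clamped end conditions give two more equations: 2h_0·σ_0 + h_0·σ_1 = 6(Δ_0 - s'(1)) = 0 and h_1·σ_1 + 2h_1·σ_2 = 6(s'(3) - Δ_1) = 36.
Solving the tridiagonal system: σ_0 = 18, σ_1 = -36, σ_2 = 36.
On [2, 3], s'(x) = b_1 + 2c_1·(x - 2) + 3d_1·(x - 2)² with b_1 = Δ_1 - h_1(2σ_1 + σ_2)/6 = -4, c_1 = σ_1/2 = -18, d_1 = (σ_2 - σ_1)/(6h_1) = 12. So s'(2) = -4.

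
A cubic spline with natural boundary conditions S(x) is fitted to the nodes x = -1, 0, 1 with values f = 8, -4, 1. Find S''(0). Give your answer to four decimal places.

With M_i denoting the second derivative at x_i, h_i = 1, 1, and Δ_i = (y_(i+1) − y_i)/h_i = -12, 5:
  1·M_0 + 4·M_1 + 1·M_2 = 6(Δ_1 - Δ_0) = 102
Natural end conditions: M_0 = M_2 = 0.
Hence M_0 = 0, M_1 = 51/2, M_2 = 0.

25.5000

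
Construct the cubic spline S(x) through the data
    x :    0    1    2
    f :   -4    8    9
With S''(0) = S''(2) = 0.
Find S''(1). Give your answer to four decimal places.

-16.5000

Let M_i = S''(x_i). Step sizes h_i = 1, 1; slopes of the chords Δ_i = (y_(i+1) - y_i)/h_i = 12, 1.
  1·M_0 + 4·M_1 + 1·M_2 = 6(Δ_1 - Δ_0) = -66
Natural end conditions: M_0 = M_2 = 0.
Hence M_0 = 0, M_1 = -33/2, M_2 = 0.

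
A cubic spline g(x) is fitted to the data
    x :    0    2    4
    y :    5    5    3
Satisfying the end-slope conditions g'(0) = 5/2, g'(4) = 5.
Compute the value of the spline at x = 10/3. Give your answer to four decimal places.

1.6481

With σ_i denoting the second derivative at x_i, h_i = 2, 2, and Δ_i = (y_(i+1) − y_i)/h_i = 0, -1:
  2·σ_0 + 8·σ_1 + 2·σ_2 = 6(Δ_1 - Δ_0) = -6
Clamped end conditions give two more equations: 2h_0·σ_0 + h_0·σ_1 = 6(Δ_0 - g'(0)) = -15 and h_1·σ_1 + 2h_1·σ_2 = 6(g'(4) - Δ_1) = 36.
Forward elimination and back-substitution give σ_0 = -19/8, σ_1 = -11/4, σ_2 = 83/8.
On [2, 4], g(x) = 5 - 21/8·(x - 2) - 11/8·(x - 2)² + 35/32·(x - 2)³.
With (x - 2) = 4/3: g(10/3) = 89/54.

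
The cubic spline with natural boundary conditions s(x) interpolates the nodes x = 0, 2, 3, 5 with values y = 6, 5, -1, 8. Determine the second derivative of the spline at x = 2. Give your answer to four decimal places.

-7.4571

Let σ_i = s''(x_i). Step sizes h_i = 2, 1, 2; slopes of the chords Δ_i = (y_(i+1) - y_i)/h_i = -1/2, -6, 9/2.
  2·σ_0 + 6·σ_1 + 1·σ_2 = 6(Δ_1 - Δ_0) = -33
  1·σ_1 + 6·σ_2 + 2·σ_3 = 6(Δ_2 - Δ_1) = 63
Natural end conditions: σ_0 = σ_3 = 0.
Solving: σ_0 = 0, σ_1 = -261/35, σ_2 = 411/35, σ_3 = 0.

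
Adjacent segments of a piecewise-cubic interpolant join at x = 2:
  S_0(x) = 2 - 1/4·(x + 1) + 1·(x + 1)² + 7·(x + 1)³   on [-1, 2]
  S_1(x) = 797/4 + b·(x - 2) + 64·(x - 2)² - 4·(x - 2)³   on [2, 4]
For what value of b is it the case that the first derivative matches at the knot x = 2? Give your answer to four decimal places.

S_0'(x) = -1/4 + 2·(x + 1) + 21·(x + 1)², so S_0'(2) = 779/4. On the right, S_1'(2) = b, so b = 779/4.

194.7500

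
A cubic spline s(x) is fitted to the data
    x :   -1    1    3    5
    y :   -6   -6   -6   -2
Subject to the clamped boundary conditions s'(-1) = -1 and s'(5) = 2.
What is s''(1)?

Write σ_i for s''(x_i). With h_i = 2, 2, 2 and divided differences Δ_i = 0, 0, 2, the continuity of s' gives the tridiagonal system
  2·σ_0 + 8·σ_1 + 2·σ_2 = 6(Δ_1 - Δ_0) = 0
  2·σ_1 + 8·σ_2 + 2·σ_3 = 6(Δ_2 - Δ_1) = 12
Clamped end conditions give two more equations: 2h_0·σ_0 + h_0·σ_1 = 6(Δ_0 - s'(-1)) = 6 and h_2·σ_2 + 2h_2·σ_3 = 6(s'(5) - Δ_2) = 0.
Solving the tridiagonal system: σ_0 = 2, σ_1 = -1, σ_2 = 2, σ_3 = -1.

-1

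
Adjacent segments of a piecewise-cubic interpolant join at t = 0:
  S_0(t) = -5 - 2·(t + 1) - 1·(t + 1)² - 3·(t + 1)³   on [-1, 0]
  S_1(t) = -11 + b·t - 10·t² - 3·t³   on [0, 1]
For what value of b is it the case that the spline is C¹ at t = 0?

S_0'(t) = -2 - 2·(t + 1) - 9·(t + 1)², so S_0'(0) = -13. On the right, S_1'(0) = b, so b = -13.

-13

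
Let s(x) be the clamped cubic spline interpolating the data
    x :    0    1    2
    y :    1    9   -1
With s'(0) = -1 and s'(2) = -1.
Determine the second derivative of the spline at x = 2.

54

Let m_i = s''(x_i). Step sizes h_i = 1, 1; slopes of the chords Δ_i = (y_(i+1) - y_i)/h_i = 8, -10.
  1·m_0 + 4·m_1 + 1·m_2 = 6(Δ_1 - Δ_0) = -108
Clamped end conditions give two more equations: 2h_0·m_0 + h_0·m_1 = 6(Δ_0 - s'(0)) = 54 and h_1·m_1 + 2h_1·m_2 = 6(s'(2) - Δ_1) = 54.
Solving the tridiagonal system: m_0 = 54, m_1 = -54, m_2 = 54.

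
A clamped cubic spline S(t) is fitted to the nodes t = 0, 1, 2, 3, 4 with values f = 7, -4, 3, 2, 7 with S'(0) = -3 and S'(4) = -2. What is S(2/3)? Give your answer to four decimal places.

-0.8598

Write M_i for S''(x_i). With h_i = 1, 1, 1, 1 and divided differences Δ_i = -11, 7, -1, 5, the continuity of S' gives the tridiagonal system
  1·M_0 + 4·M_1 + 1·M_2 = 6(Δ_1 - Δ_0) = 108
  1·M_1 + 4·M_2 + 1·M_3 = 6(Δ_2 - Δ_1) = -48
  1·M_2 + 4·M_3 + 1·M_4 = 6(Δ_3 - Δ_2) = 36
Clamped end conditions give two more equations: 2h_0·M_0 + h_0·M_1 = 6(Δ_0 - S'(0)) = -48 and h_3·M_3 + 2h_3·M_4 = 6(S'(4) - Δ_3) = -42.
Forward elimination and back-substitution give M_0 = -1319/28, M_1 = 647/14, M_2 = -119/4, M_3 = 347/14, M_4 = -935/28.
On [0, 1], S(t) = 7 - 3·t - 1319/56·t² + 871/56·t³.
With t = 2/3: S(2/3) = -325/378.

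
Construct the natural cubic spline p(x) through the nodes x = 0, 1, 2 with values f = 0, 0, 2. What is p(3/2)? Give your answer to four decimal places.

0.8125

Write m_i for p''(x_i). With h_i = 1, 1 and divided differences Δ_i = 0, 2, the continuity of p' gives the tridiagonal system
  1·m_0 + 4·m_1 + 1·m_2 = 6(Δ_1 - Δ_0) = 12
Natural end conditions: m_0 = m_2 = 0.
Solving the tridiagonal system: m_0 = 0, m_1 = 3, m_2 = 0.
On [1, 2], p(x) = 0 + 1·(x - 1) + 3/2·(x - 1)² - 1/2·(x - 1)³.
With (x - 1) = 1/2: p(3/2) = 13/16.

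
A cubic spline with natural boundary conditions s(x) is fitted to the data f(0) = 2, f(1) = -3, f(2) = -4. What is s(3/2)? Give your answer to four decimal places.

-3.8750

Let σ_i = s''(x_i). Step sizes h_i = 1, 1; slopes of the chords Δ_i = (y_(i+1) - y_i)/h_i = -5, -1.
  1·σ_0 + 4·σ_1 + 1·σ_2 = 6(Δ_1 - Δ_0) = 24
Natural end conditions: σ_0 = σ_2 = 0.
Hence σ_0 = 0, σ_1 = 6, σ_2 = 0.
On [1, 2], s(x) = -3 - 3·(x - 1) + 3·(x - 1)² - 1·(x - 1)³.
With (x - 1) = 1/2: s(3/2) = -31/8.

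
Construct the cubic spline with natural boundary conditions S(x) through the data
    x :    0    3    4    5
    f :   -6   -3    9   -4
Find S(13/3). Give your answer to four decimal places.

7.1876

Let M_i = S''(x_i). Step sizes h_i = 3, 1, 1; slopes of the chords Δ_i = (y_(i+1) - y_i)/h_i = 1, 12, -13.
  3·M_0 + 8·M_1 + 1·M_2 = 6(Δ_1 - Δ_0) = 66
  1·M_1 + 4·M_2 + 1·M_3 = 6(Δ_2 - Δ_1) = -150
Natural end conditions: M_0 = M_3 = 0.
Forward elimination and back-substitution give M_0 = 0, M_1 = 414/31, M_2 = -1266/31, M_3 = 0.
On [4, 5], S(x) = 9 + 19/31·(x - 4) - 633/31·(x - 4)² + 211/31·(x - 4)³.
With (x - 4) = 1/3: S(13/3) = 6016/837.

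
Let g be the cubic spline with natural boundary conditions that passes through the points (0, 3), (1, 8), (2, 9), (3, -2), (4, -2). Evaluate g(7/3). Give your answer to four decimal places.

5.6825

With M_i denoting the second derivative at x_i, h_i = 1, 1, 1, 1, and Δ_i = (y_(i+1) − y_i)/h_i = 5, 1, -11, 0:
  1·M_0 + 4·M_1 + 1·M_2 = 6(Δ_1 - Δ_0) = -24
  1·M_1 + 4·M_2 + 1·M_3 = 6(Δ_2 - Δ_1) = -72
  1·M_2 + 4·M_3 + 1·M_4 = 6(Δ_3 - Δ_2) = 66
Natural end conditions: M_0 = M_4 = 0.
Solving the tridiagonal system: M_0 = 0, M_1 = -3/28, M_2 = -165/7, M_3 = 627/28, M_4 = 0.
On [2, 3], g(t) = 9 - 55/8·(t - 2) - 165/14·(t - 2)² + 429/56·(t - 2)³.
With (t - 2) = 1/3: g(7/3) = 358/63.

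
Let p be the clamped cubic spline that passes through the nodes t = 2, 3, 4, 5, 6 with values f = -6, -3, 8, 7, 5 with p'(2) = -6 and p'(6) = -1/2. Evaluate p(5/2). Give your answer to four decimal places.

-6.5703

Put m_i = p'' at the i-th knot. Here h = (1, 1, 1, 1) and Δ = (3, 11, -1, -2), so the interior equations h_(i-1)·m_(i-1) + 2(h_(i-1)+h_i)·m_i + h_i·m_(i+1) = 6(Δ_i − Δ_(i-1)) read
  1·m_0 + 4·m_1 + 1·m_2 = 6(Δ_1 - Δ_0) = 48
  1·m_1 + 4·m_2 + 1·m_3 = 6(Δ_2 - Δ_1) = -72
  1·m_2 + 4·m_3 + 1·m_4 = 6(Δ_3 - Δ_2) = -6
Clamped end conditions give two more equations: 2h_0·m_0 + h_0·m_1 = 6(Δ_0 - p'(2)) = 54 and h_3·m_3 + 2h_3·m_4 = 6(p'(6) - Δ_3) = 9.
Solving the tridiagonal system: m_0 = 167/8, m_1 = 49/4, m_2 = -175/8, m_3 = 13/4, m_4 = 23/8.
On [2, 3], p(t) = -6 - 6·(t - 2) + 167/16·(t - 2)² - 23/16·(t - 2)³.
With (t - 2) = 1/2: p(5/2) = -841/128.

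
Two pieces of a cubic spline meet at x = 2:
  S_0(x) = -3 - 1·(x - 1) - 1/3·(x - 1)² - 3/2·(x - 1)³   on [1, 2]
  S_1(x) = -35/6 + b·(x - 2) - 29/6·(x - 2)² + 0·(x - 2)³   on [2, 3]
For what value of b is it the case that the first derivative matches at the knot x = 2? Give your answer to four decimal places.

-6.1667

S_0'(x) = -1 - 2/3·(x - 1) - 9/2·(x - 1)², so S_0'(2) = -37/6. On the right, S_1'(2) = b, so b = -37/6.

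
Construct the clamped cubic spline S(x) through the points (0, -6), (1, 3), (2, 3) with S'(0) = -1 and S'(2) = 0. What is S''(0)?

44

Let M_i = S''(x_i). Step sizes h_i = 1, 1; slopes of the chords Δ_i = (y_(i+1) - y_i)/h_i = 9, 0.
  1·M_0 + 4·M_1 + 1·M_2 = 6(Δ_1 - Δ_0) = -54
Clamped end conditions give two more equations: 2h_0·M_0 + h_0·M_1 = 6(Δ_0 - S'(0)) = 60 and h_1·M_1 + 2h_1·M_2 = 6(S'(2) - Δ_1) = 0.
Forward elimination and back-substitution give M_0 = 44, M_1 = -28, M_2 = 14.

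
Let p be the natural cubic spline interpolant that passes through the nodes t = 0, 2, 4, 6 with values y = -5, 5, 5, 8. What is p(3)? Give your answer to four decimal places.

Let σ_i = p''(x_i). Step sizes h_i = 2, 2, 2; slopes of the chords Δ_i = (y_(i+1) - y_i)/h_i = 5, 0, 3/2.
  2·σ_0 + 8·σ_1 + 2·σ_2 = 6(Δ_1 - Δ_0) = -30
  2·σ_1 + 8·σ_2 + 2·σ_3 = 6(Δ_2 - Δ_1) = 9
Natural end conditions: σ_0 = σ_3 = 0.
Solving the tridiagonal system: σ_0 = 0, σ_1 = -43/10, σ_2 = 11/5, σ_3 = 0.
On [2, 4], p(t) = 5 + 32/15·(t - 2) - 43/20·(t - 2)² + 13/24·(t - 2)³.
With (t - 2) = 1: p(3) = 221/40.

5.5250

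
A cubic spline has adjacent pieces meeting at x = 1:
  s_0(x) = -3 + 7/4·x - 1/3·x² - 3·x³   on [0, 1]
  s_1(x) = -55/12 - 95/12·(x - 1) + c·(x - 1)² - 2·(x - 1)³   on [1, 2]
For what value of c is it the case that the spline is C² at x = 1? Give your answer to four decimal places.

-9.3333

s_0''(x) = -2/3 - 18·x, so s_0''(1) = -56/3. On the right, s_1''(1) = 2c, so c = -28/3.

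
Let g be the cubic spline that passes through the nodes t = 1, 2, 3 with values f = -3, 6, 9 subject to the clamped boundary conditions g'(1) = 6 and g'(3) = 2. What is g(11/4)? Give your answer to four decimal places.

Let M_i = g''(x_i). Step sizes h_i = 1, 1; slopes of the chords Δ_i = (y_(i+1) - y_i)/h_i = 9, 3.
  1·M_0 + 4·M_1 + 1·M_2 = 6(Δ_1 - Δ_0) = -36
Clamped end conditions give two more equations: 2h_0·M_0 + h_0·M_1 = 6(Δ_0 - g'(1)) = 18 and h_1·M_1 + 2h_1·M_2 = 6(g'(3) - Δ_1) = -6.
Forward elimination and back-substitution give M_0 = 16, M_1 = -14, M_2 = 4.
On [2, 3], g(t) = 6 + 7·(t - 2) - 7·(t - 2)² + 3·(t - 2)³.
With (t - 2) = 3/4: g(11/4) = 549/64.

8.5781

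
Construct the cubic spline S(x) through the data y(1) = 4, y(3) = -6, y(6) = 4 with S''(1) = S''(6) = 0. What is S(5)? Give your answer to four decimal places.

-1.5556

With M_i denoting the second derivative at x_i, h_i = 2, 3, and Δ_i = (y_(i+1) − y_i)/h_i = -5, 10/3:
  2·M_0 + 10·M_1 + 3·M_2 = 6(Δ_1 - Δ_0) = 50
Natural end conditions: M_0 = M_2 = 0.
Forward elimination and back-substitution give M_0 = 0, M_1 = 5, M_2 = 0.
On [3, 6], S(x) = -6 - 5/3·(x - 3) + 5/2·(x - 3)² - 5/18·(x - 3)³.
With (x - 3) = 2: S(5) = -14/9.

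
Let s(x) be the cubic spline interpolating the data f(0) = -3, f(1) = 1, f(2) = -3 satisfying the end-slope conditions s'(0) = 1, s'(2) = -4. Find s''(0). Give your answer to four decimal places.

Put M_i = s'' at the i-th knot. Here h = (1, 1) and Δ = (4, -4), so the interior equations h_(i-1)·M_(i-1) + 2(h_(i-1)+h_i)·M_i + h_i·M_(i+1) = 6(Δ_i − Δ_(i-1)) read
  1·M_0 + 4·M_1 + 1·M_2 = 6(Δ_1 - Δ_0) = -48
Clamped end conditions give two more equations: 2h_0·M_0 + h_0·M_1 = 6(Δ_0 - s'(0)) = 18 and h_1·M_1 + 2h_1·M_2 = 6(s'(2) - Δ_1) = 0.
Hence M_0 = 37/2, M_1 = -19, M_2 = 19/2.

18.5000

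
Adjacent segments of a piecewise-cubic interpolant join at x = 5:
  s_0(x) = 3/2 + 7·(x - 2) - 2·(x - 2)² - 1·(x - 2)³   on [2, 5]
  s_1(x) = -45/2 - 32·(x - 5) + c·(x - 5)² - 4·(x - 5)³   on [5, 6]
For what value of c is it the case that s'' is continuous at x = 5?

-11

s_0''(x) = -4 - 6·(x - 2), so s_0''(5) = -22. On the right, s_1''(5) = 2c, so c = -11.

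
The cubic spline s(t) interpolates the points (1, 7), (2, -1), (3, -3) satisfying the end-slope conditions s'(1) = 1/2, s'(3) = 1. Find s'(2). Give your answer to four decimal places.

Write m_i for s''(x_i). With h_i = 1, 1 and divided differences Δ_i = -8, -2, the continuity of s' gives the tridiagonal system
  1·m_0 + 4·m_1 + 1·m_2 = 6(Δ_1 - Δ_0) = 36
Clamped end conditions give two more equations: 2h_0·m_0 + h_0·m_1 = 6(Δ_0 - s'(1)) = -51 and h_1·m_1 + 2h_1·m_2 = 6(s'(3) - Δ_1) = 18.
Solving: m_0 = -137/4, m_1 = 35/2, m_2 = 1/4.
On [2, 3], s'(t) = b_1 + 2c_1·(t - 2) + 3d_1·(t - 2)² with b_1 = Δ_1 - h_1(2m_1 + m_2)/6 = -63/8, c_1 = m_1/2 = 35/4, d_1 = (m_2 - m_1)/(6h_1) = -23/8. So s'(2) = -63/8.

-7.8750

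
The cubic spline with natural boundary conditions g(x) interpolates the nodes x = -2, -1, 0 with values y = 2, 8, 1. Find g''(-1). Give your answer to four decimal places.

With M_i denoting the second derivative at x_i, h_i = 1, 1, and Δ_i = (y_(i+1) − y_i)/h_i = 6, -7:
  1·M_0 + 4·M_1 + 1·M_2 = 6(Δ_1 - Δ_0) = -78
Natural end conditions: M_0 = M_2 = 0.
Solving the tridiagonal system: M_0 = 0, M_1 = -39/2, M_2 = 0.

-19.5000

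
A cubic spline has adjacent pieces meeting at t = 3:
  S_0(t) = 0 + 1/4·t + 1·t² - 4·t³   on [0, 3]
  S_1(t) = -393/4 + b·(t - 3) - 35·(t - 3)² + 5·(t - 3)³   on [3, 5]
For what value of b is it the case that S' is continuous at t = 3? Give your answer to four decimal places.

S_0'(t) = 1/4 + 2·t - 12·t², so S_0'(3) = -407/4. On the right, S_1'(3) = b, so b = -407/4.

-101.7500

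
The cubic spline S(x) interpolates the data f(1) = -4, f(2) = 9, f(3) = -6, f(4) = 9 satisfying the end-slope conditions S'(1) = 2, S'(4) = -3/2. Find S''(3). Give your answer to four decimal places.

Let M_i = S''(x_i). Step sizes h_i = 1, 1, 1; slopes of the chords Δ_i = (y_(i+1) - y_i)/h_i = 13, -15, 15.
  1·M_0 + 4·M_1 + 1·M_2 = 6(Δ_1 - Δ_0) = -168
  1·M_1 + 4·M_2 + 1·M_3 = 6(Δ_2 - Δ_1) = 180
Clamped end conditions give two more equations: 2h_0·M_0 + h_0·M_1 = 6(Δ_0 - S'(1)) = 66 and h_2·M_2 + 2h_2·M_3 = 6(S'(4) - Δ_2) = -99.
Hence M_0 = 1117/15, M_1 = -1244/15, M_2 = 1339/15, M_3 = -1412/15.

89.2667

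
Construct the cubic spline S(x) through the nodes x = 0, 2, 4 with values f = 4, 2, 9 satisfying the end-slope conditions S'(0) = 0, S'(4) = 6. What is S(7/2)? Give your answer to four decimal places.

6.2539

Let M_i = S''(x_i). Step sizes h_i = 2, 2; slopes of the chords Δ_i = (y_(i+1) - y_i)/h_i = -1, 7/2.
  2·M_0 + 8·M_1 + 2·M_2 = 6(Δ_1 - Δ_0) = 27
Clamped end conditions give two more equations: 2h_0·M_0 + h_0·M_1 = 6(Δ_0 - S'(0)) = -6 and h_1·M_1 + 2h_1·M_2 = 6(S'(4) - Δ_1) = 15.
Solving: M_0 = -27/8, M_1 = 15/4, M_2 = 15/8.
On [2, 4], S(x) = 2 + 3/8·(x - 2) + 15/8·(x - 2)² - 5/32·(x - 2)³.
With (x - 2) = 3/2: S(7/2) = 1601/256.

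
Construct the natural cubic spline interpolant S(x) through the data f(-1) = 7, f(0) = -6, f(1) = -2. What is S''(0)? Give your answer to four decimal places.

Write M_i for S''(x_i). With h_i = 1, 1 and divided differences Δ_i = -13, 4, the continuity of S' gives the tridiagonal system
  1·M_0 + 4·M_1 + 1·M_2 = 6(Δ_1 - Δ_0) = 102
Natural end conditions: M_0 = M_2 = 0.
Solving: M_0 = 0, M_1 = 51/2, M_2 = 0.

25.5000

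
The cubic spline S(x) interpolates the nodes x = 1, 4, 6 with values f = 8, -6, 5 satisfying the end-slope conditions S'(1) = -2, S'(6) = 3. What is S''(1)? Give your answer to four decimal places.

-7.7667

Let σ_i = S''(x_i). Step sizes h_i = 3, 2; slopes of the chords Δ_i = (y_(i+1) - y_i)/h_i = -14/3, 11/2.
  3·σ_0 + 10·σ_1 + 2·σ_2 = 6(Δ_1 - Δ_0) = 61
Clamped end conditions give two more equations: 2h_0·σ_0 + h_0·σ_1 = 6(Δ_0 - S'(1)) = -16 and h_1·σ_1 + 2h_1·σ_2 = 6(S'(6) - Δ_1) = -15.
Solving the tridiagonal system: σ_0 = -233/30, σ_1 = 51/5, σ_2 = -177/20.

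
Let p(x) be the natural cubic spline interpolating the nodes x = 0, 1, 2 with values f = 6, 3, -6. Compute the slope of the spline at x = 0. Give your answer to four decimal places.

-1.5000

Put σ_i = p'' at the i-th knot. Here h = (1, 1) and Δ = (-3, -9), so the interior equations h_(i-1)·σ_(i-1) + 2(h_(i-1)+h_i)·σ_i + h_i·σ_(i+1) = 6(Δ_i − Δ_(i-1)) read
  1·σ_0 + 4·σ_1 + 1·σ_2 = 6(Δ_1 - Δ_0) = -36
Natural end conditions: σ_0 = σ_2 = 0.
Solving the tridiagonal system: σ_0 = 0, σ_1 = -9, σ_2 = 0.
On [0, 1], p'(x) = b_0 + 2c_0·x + 3d_0·x² with b_0 = Δ_0 - h_0(2σ_0 + σ_1)/6 = -3/2, c_0 = σ_0/2 = 0, d_0 = (σ_1 - σ_0)/(6h_0) = -3/2. So p'(0) = -3/2.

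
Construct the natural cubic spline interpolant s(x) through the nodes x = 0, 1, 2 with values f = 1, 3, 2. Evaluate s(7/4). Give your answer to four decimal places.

2.4258

With m_i denoting the second derivative at x_i, h_i = 1, 1, and Δ_i = (y_(i+1) − y_i)/h_i = 2, -1:
  1·m_0 + 4·m_1 + 1·m_2 = 6(Δ_1 - Δ_0) = -18
Natural end conditions: m_0 = m_2 = 0.
Solving the tridiagonal system: m_0 = 0, m_1 = -9/2, m_2 = 0.
On [1, 2], s(x) = 3 + 1/2·(x - 1) - 9/4·(x - 1)² + 3/4·(x - 1)³.
With (x - 1) = 3/4: s(7/4) = 621/256.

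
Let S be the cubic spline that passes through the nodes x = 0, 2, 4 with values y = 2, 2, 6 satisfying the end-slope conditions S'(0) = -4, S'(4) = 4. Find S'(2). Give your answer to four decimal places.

Put m_i = S'' at the i-th knot. Here h = (2, 2) and Δ = (0, 2), so the interior equations h_(i-1)·m_(i-1) + 2(h_(i-1)+h_i)·m_i + h_i·m_(i+1) = 6(Δ_i − Δ_(i-1)) read
  2·m_0 + 8·m_1 + 2·m_2 = 6(Δ_1 - Δ_0) = 12
Clamped end conditions give two more equations: 2h_0·m_0 + h_0·m_1 = 6(Δ_0 - S'(0)) = 24 and h_1·m_1 + 2h_1·m_2 = 6(S'(4) - Δ_1) = 12.
Solving: m_0 = 13/2, m_1 = -1, m_2 = 7/2.
On [2, 4], S'(x) = b_1 + 2c_1·(x - 2) + 3d_1·(x - 2)² with b_1 = Δ_1 - h_1(2m_1 + m_2)/6 = 3/2, c_1 = m_1/2 = -1/2, d_1 = (m_2 - m_1)/(6h_1) = 3/8. So S'(2) = 3/2.

1.5000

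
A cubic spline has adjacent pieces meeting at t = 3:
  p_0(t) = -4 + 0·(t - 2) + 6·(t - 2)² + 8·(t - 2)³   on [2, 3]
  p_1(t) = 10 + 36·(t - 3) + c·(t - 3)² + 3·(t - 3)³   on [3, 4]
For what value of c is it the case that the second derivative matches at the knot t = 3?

p_0''(t) = 12 + 48·(t - 2), so p_0''(3) = 60. On the right, p_1''(3) = 2c, so c = 30.

30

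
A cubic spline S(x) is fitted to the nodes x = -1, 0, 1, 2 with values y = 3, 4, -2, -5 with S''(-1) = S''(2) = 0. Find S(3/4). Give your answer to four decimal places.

-0.4313

Let σ_i = S''(x_i). Step sizes h_i = 1, 1, 1; slopes of the chords Δ_i = (y_(i+1) - y_i)/h_i = 1, -6, -3.
  1·σ_0 + 4·σ_1 + 1·σ_2 = 6(Δ_1 - Δ_0) = -42
  1·σ_1 + 4·σ_2 + 1·σ_3 = 6(Δ_2 - Δ_1) = 18
Natural end conditions: σ_0 = σ_3 = 0.
Solving the tridiagonal system: σ_0 = 0, σ_1 = -62/5, σ_2 = 38/5, σ_3 = 0.
On [0, 1], S(x) = 4 - 47/15·x - 31/5·x² + 10/3·x³.
With x = 3/4: S(3/4) = -69/160.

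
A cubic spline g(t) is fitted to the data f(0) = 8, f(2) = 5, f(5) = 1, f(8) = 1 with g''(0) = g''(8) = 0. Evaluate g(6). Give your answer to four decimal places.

Let m_i = g''(x_i). Step sizes h_i = 2, 3, 3; slopes of the chords Δ_i = (y_(i+1) - y_i)/h_i = -3/2, -4/3, 0.
  2·m_0 + 10·m_1 + 3·m_2 = 6(Δ_1 - Δ_0) = 1
  3·m_1 + 12·m_2 + 3·m_3 = 6(Δ_2 - Δ_1) = 8
Natural end conditions: m_0 = m_3 = 0.
Solving: m_0 = 0, m_1 = -4/37, m_2 = 77/111, m_3 = 0.
On [5, 8], g(t) = 1 - 77/111·(t - 5) + 77/222·(t - 5)² - 77/1998·(t - 5)³.
With (t - 5) = 1: g(6) = 614/999.

0.6146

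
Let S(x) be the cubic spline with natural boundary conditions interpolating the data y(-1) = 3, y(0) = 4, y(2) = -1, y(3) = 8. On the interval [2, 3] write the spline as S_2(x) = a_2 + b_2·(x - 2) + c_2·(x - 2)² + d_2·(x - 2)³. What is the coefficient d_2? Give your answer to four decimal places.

Write m_i for S''(x_i). With h_i = 1, 2, 1 and divided differences Δ_i = 1, -5/2, 9, the continuity of S' gives the tridiagonal system
  1·m_0 + 6·m_1 + 2·m_2 = 6(Δ_1 - Δ_0) = -21
  2·m_1 + 6·m_2 + 1·m_3 = 6(Δ_2 - Δ_1) = 69
Natural end conditions: m_0 = m_3 = 0.
Solving the tridiagonal system: m_0 = 0, m_1 = -33/4, m_2 = 57/4, m_3 = 0.
On [2, 3], with S_2(x) = a_2 + b_2·(x - 2) + c_2·(x - 2)² + d_2·(x - 2)³: c_2 = m_2/2 = 57/8, d_2 = (m_3 - m_2)/(6h_2) = -19/8, b_2 = Δ_2 - h_2(2m_2 + m_3)/6 = 17/4.

-2.3750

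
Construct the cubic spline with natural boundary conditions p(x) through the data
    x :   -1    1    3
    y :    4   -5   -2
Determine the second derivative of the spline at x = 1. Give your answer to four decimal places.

Write M_i for p''(x_i). With h_i = 2, 2 and divided differences Δ_i = -9/2, 3/2, the continuity of p' gives the tridiagonal system
  2·M_0 + 8·M_1 + 2·M_2 = 6(Δ_1 - Δ_0) = 36
Natural end conditions: M_0 = M_2 = 0.
Hence M_0 = 0, M_1 = 9/2, M_2 = 0.

4.5000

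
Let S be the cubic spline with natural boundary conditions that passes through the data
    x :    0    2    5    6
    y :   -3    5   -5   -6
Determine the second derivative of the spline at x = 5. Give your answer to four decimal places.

Put σ_i = S'' at the i-th knot. Here h = (2, 3, 1) and Δ = (4, -10/3, -1), so the interior equations h_(i-1)·σ_(i-1) + 2(h_(i-1)+h_i)·σ_i + h_i·σ_(i+1) = 6(Δ_i − Δ_(i-1)) read
  2·σ_0 + 10·σ_1 + 3·σ_2 = 6(Δ_1 - Δ_0) = -44
  3·σ_1 + 8·σ_2 + 1·σ_3 = 6(Δ_2 - Δ_1) = 14
Natural end conditions: σ_0 = σ_3 = 0.
Solving: σ_0 = 0, σ_1 = -394/71, σ_2 = 272/71, σ_3 = 0.

3.8310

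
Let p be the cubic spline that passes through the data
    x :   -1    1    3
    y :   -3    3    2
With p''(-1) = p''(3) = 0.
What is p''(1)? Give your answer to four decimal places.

-2.6250

Let M_i = p''(x_i). Step sizes h_i = 2, 2; slopes of the chords Δ_i = (y_(i+1) - y_i)/h_i = 3, -1/2.
  2·M_0 + 8·M_1 + 2·M_2 = 6(Δ_1 - Δ_0) = -21
Natural end conditions: M_0 = M_2 = 0.
Hence M_0 = 0, M_1 = -21/8, M_2 = 0.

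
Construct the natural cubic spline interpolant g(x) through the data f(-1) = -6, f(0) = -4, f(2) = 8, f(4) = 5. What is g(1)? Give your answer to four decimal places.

2.2045

Put M_i = g'' at the i-th knot. Here h = (1, 2, 2) and Δ = (2, 6, -3/2), so the interior equations h_(i-1)·M_(i-1) + 2(h_(i-1)+h_i)·M_i + h_i·M_(i+1) = 6(Δ_i − Δ_(i-1)) read
  1·M_0 + 6·M_1 + 2·M_2 = 6(Δ_1 - Δ_0) = 24
  2·M_1 + 8·M_2 + 2·M_3 = 6(Δ_2 - Δ_1) = -45
Natural end conditions: M_0 = M_3 = 0.
Solving: M_0 = 0, M_1 = 141/22, M_2 = -159/22, M_3 = 0.
On [0, 2], g(x) = -4 + 91/22·x + 141/44·x² - 25/22·x³.
With x = 1: g(1) = 97/44.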